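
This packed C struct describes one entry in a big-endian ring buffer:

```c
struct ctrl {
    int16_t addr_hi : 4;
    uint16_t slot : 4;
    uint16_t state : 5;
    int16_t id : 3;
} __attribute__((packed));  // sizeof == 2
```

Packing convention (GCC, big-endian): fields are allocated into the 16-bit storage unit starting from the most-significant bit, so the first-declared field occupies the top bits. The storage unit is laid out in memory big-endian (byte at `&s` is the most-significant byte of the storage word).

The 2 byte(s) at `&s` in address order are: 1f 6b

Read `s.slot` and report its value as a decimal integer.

[0]=0x1f [1]=0x6b (big-endian) → word 0x1f6b
addr_hi [12+:4] = (word>>12) & 0xf = 1
slot [8+:4] = (word>>8) & 0xf = 15  ←
state [3+:5] = (word>>3) & 0x1f = 13
id [0+:3] = (word>>0) & 0x7 = 3

15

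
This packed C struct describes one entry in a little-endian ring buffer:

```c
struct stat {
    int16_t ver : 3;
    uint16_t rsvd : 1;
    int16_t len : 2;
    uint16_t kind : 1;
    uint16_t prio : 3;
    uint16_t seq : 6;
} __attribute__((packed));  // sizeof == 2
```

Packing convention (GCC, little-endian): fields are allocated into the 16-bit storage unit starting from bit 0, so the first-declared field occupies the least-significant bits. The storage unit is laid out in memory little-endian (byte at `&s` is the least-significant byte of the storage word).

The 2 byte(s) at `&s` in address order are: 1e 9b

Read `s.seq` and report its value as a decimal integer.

[0]=0x1e [1]=0x9b (little-endian) → word 0x9b1e
ver [0+:3] = (word>>0) & 0x7 = 6
rsvd [3+:1] = (word>>3) & 0x1 = 1
len [4+:2] = (word>>4) & 0x3 = 1
kind [6+:1] = (word>>6) & 0x1 = 0
prio [7+:3] = (word>>7) & 0x7 = 6
seq [10+:6] = (word>>10) & 0x3f = 38  ←

38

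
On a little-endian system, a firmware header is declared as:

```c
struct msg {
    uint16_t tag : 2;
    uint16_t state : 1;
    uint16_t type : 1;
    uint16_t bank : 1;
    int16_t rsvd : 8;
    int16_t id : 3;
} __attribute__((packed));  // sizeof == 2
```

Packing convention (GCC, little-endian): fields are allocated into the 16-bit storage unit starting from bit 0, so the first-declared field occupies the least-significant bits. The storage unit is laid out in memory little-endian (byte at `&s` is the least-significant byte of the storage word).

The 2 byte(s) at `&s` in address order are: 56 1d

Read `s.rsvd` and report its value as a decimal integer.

[0]=0x56 [1]=0x1d (little-endian) → word 0x1d56
tag [0+:2] = (word>>0) & 0x3 = 2
state [2+:1] = (word>>2) & 0x1 = 1
type [3+:1] = (word>>3) & 0x1 = 0
bank [4+:1] = (word>>4) & 0x1 = 1
rsvd [5+:8] = (word>>5) & 0xff = 234  ←
id [13+:3] = (word>>13) & 0x7 = 0
rsvd signed 8b, MSB=1: 234 - 256 = -22

-22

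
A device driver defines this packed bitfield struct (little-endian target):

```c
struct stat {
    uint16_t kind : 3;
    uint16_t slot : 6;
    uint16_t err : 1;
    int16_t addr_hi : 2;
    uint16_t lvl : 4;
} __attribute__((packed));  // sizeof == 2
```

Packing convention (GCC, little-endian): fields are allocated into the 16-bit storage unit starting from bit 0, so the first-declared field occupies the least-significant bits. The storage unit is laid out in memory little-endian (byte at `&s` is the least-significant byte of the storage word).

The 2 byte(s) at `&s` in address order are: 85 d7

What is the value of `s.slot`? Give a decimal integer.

[0]=0x85 [1]=0xd7 (little-endian) → word 0xd785
kind [0+:3] = (word>>0) & 0x7 = 5
slot [3+:6] = (word>>3) & 0x3f = 48  ←
err [9+:1] = (word>>9) & 0x1 = 1
addr_hi [10+:2] = (word>>10) & 0x3 = 1
lvl [12+:4] = (word>>12) & 0xf = 13

48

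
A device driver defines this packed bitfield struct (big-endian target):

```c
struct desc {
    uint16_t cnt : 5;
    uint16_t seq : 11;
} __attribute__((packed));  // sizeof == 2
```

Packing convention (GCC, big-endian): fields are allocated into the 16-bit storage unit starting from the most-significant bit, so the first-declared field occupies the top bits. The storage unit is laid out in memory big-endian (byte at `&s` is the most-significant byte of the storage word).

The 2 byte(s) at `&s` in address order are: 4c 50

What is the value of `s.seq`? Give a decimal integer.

1104

[0]=0x4c [1]=0x50 (big-endian) → word 0x4c50
cnt:5 @ bit 11 → (0x4c50>>11)&0x1f = 0x9
seq:11 @ bit 0 → (0x4c50>>0)&0x7ff = 0x450  ←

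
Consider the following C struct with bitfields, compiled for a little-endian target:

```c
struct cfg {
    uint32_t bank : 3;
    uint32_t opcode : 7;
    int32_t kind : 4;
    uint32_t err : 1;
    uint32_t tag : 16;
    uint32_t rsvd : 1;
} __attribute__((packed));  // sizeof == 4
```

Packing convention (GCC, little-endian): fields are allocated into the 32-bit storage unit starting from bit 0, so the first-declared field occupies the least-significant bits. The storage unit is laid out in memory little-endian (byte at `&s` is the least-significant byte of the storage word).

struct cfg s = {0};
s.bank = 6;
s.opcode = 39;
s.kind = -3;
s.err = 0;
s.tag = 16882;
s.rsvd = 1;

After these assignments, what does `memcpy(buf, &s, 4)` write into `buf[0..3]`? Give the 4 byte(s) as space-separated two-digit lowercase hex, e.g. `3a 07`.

3e 35 f9 a0

bank (3b) val=6 bits=0x6 at bit 0: 0x00000006
opcode (7b) val=39 bits=0x27 at bit 3: 0x0000013e
kind (4b) val=-3 bits=0xd at bit 10: 0x0000353e
err (1b) val=0 bits=0x0 at bit 14: 0x0000353e
tag (16b) val=16882 bits=0x41f2 at bit 15: 0x20f9353e
rsvd (1b) val=1 bits=0x1 at bit 31: 0xa0f9353e
word = 0xa0f9353e → little-endian bytes:
  [0]=0x3e  [1]=0x35  [2]=0xf9  [3]=0xa0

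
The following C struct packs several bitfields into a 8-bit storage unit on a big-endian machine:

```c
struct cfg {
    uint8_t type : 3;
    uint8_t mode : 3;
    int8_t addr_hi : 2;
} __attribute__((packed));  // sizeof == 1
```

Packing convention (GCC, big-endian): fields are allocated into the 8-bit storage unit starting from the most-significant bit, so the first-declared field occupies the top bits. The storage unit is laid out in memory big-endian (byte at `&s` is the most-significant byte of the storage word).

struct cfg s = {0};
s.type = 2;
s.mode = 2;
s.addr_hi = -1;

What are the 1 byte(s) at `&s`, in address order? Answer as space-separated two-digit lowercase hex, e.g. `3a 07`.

4b

type:3 = 2 → 0x2 << 5 → word 0x40
mode:3 = 2 → 0x2 << 2 → word 0x48
addr_hi:2 = -1 → 0x3 << 0 → word 0x4b
word = 0x4b → big-endian bytes:
  [0]=0x4b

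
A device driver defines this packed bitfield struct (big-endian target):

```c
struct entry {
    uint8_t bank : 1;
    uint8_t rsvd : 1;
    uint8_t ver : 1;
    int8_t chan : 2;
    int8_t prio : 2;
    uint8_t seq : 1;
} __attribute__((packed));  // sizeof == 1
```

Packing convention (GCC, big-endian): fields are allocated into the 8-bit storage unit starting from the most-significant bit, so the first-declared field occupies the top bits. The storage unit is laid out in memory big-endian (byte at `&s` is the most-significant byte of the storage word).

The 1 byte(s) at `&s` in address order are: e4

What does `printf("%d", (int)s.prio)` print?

[0]=0xe4 (big-endian) → word 0xe4
bank [7+:1] = (word>>7) & 0x1 = 1
rsvd [6+:1] = (word>>6) & 0x1 = 1
ver [5+:1] = (word>>5) & 0x1 = 1
chan [3+:2] = (word>>3) & 0x3 = 0
prio [1+:2] = (word>>1) & 0x3 = 2  ←
seq [0+:1] = (word>>0) & 0x1 = 0
prio signed 2b, MSB=1: 2 - 4 = -2

-2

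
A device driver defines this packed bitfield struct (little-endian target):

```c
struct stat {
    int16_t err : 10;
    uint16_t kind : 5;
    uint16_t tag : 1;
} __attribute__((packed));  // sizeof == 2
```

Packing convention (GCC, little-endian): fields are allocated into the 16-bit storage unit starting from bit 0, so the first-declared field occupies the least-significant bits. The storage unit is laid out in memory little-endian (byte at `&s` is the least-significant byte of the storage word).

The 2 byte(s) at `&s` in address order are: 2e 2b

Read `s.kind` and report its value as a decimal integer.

[0]=0x2e [1]=0x2b (little-endian) → word 0x2b2e
err [0+:10] = (word>>0) & 0x3ff = 814
kind [10+:5] = (word>>10) & 0x1f = 10  ←
tag [15+:1] = (word>>15) & 0x1 = 0

10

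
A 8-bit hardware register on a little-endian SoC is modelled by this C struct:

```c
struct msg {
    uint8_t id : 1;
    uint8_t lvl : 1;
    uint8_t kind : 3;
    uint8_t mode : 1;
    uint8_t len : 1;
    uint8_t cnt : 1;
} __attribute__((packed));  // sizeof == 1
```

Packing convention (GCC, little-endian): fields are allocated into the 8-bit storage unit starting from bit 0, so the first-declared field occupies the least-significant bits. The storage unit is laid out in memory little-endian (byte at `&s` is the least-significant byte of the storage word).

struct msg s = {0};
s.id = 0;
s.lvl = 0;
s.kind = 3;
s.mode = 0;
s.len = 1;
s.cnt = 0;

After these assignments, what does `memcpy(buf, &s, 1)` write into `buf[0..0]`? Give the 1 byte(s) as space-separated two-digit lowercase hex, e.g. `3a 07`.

4c

id:1 = 0 → 0x0 << 0 → word 0x00
lvl:1 = 0 → 0x0 << 1 → word 0x00
kind:3 = 3 → 0x3 << 2 → word 0x0c
mode:1 = 0 → 0x0 << 5 → word 0x0c
len:1 = 1 → 0x1 << 6 → word 0x4c
cnt:1 = 0 → 0x0 << 7 → word 0x4c
word = 0x4c → little-endian bytes:
  [0]=0x4c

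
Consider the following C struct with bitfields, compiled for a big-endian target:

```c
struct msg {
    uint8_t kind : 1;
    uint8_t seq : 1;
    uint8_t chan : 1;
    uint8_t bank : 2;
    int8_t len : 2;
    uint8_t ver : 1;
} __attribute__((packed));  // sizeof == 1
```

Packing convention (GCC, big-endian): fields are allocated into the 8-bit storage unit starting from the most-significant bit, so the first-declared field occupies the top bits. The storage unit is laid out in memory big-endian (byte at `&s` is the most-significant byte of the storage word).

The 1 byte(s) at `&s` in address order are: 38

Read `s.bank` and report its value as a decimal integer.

3

[0]=0x38 (big-endian) → word 0x38
kind [7+:1] = (word>>7) & 0x1 = 0
seq [6+:1] = (word>>6) & 0x1 = 0
chan [5+:1] = (word>>5) & 0x1 = 1
bank [3+:2] = (word>>3) & 0x3 = 3  ←
len [1+:2] = (word>>1) & 0x3 = 0
ver [0+:1] = (word>>0) & 0x1 = 0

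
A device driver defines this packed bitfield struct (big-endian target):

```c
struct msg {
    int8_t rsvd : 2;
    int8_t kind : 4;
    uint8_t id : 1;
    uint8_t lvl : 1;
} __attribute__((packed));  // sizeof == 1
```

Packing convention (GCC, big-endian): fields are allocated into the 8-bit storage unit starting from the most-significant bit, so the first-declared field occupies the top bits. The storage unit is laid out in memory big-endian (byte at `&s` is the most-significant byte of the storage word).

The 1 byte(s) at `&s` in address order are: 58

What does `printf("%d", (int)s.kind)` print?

6

[0]=0x58 (big-endian) → word 0x58
rsvd:2 @ bit 6 → (0x58>>6)&0x3 = 0x1
kind:4 @ bit 2 → (0x58>>2)&0xf = 0x6  ←
id:1 @ bit 1 → (0x58>>1)&0x1 = 0x0
lvl:1 @ bit 0 → (0x58>>0)&0x1 = 0x0
kind signed 4b, MSB=0: value = 6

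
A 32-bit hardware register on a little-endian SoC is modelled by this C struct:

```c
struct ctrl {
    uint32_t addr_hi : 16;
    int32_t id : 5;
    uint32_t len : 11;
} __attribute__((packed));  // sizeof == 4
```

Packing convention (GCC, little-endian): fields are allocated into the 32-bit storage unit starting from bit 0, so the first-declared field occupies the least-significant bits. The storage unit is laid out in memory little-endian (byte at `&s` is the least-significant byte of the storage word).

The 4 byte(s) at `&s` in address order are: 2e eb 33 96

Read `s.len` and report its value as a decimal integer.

[0]=0x2e [1]=0xeb [2]=0x33 [3]=0x96 (little-endian) → word 0x9633eb2e
addr_hi [0+:16] = (word>>0) & 0xffff = 60206
id [16+:5] = (word>>16) & 0x1f = 19
len [21+:11] = (word>>21) & 0x7ff = 1201  ←

1201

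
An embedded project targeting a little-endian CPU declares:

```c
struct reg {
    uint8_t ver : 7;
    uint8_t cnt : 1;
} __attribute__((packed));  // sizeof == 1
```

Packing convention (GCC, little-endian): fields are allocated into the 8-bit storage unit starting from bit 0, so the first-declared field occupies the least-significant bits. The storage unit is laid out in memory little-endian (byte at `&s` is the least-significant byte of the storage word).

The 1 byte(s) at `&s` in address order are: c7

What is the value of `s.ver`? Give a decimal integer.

[0]=0xc7 (little-endian) → word 0xc7
ver:7 @ bit 0 → (0xc7>>0)&0x7f = 0x47  ←
cnt:1 @ bit 7 → (0xc7>>7)&0x1 = 0x1

71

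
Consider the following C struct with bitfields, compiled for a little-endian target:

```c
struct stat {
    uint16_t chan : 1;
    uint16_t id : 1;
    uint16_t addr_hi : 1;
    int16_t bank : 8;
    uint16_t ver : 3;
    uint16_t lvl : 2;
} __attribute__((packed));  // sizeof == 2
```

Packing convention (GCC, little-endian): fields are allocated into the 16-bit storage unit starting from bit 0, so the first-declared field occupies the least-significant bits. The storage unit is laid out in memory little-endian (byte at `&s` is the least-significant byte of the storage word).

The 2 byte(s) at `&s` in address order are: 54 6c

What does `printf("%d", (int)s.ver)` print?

5

[0]=0x54 [1]=0x6c (little-endian) → word 0x6c54
chan [0+:1] = (word>>0) & 0x1 = 0
id [1+:1] = (word>>1) & 0x1 = 0
addr_hi [2+:1] = (word>>2) & 0x1 = 1
bank [3+:8] = (word>>3) & 0xff = 138
ver [11+:3] = (word>>11) & 0x7 = 5  ←
lvl [14+:2] = (word>>14) & 0x3 = 1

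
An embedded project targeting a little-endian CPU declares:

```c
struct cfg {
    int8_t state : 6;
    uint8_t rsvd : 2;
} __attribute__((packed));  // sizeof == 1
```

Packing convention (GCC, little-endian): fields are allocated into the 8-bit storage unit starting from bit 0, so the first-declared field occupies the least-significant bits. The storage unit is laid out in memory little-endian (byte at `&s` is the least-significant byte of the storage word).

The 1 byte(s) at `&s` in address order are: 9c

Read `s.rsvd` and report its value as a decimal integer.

[0]=0x9c (little-endian) → word 0x9c
state:6 @ bit 0 → (0x9c>>0)&0x3f = 0x1c
rsvd:2 @ bit 6 → (0x9c>>6)&0x3 = 0x2  ←

2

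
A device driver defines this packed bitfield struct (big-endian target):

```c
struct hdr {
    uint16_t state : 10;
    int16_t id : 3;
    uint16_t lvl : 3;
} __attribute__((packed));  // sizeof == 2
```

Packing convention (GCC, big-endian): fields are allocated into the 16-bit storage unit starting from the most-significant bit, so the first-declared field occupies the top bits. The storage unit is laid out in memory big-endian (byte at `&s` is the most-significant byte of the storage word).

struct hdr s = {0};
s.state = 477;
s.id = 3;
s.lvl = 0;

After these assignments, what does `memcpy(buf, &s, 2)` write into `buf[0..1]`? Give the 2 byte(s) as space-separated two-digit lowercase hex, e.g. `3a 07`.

77 58

[6+:10] state=477 & 0x3ff = 0x1dd; word=0x7740
[3+:3] id=3 & 0x7 = 0x3; word=0x7758
[0+:3] lvl=0 & 0x7 = 0x0; word=0x7758
word = 0x7758 → big-endian bytes:
  [0]=0x77  [1]=0x58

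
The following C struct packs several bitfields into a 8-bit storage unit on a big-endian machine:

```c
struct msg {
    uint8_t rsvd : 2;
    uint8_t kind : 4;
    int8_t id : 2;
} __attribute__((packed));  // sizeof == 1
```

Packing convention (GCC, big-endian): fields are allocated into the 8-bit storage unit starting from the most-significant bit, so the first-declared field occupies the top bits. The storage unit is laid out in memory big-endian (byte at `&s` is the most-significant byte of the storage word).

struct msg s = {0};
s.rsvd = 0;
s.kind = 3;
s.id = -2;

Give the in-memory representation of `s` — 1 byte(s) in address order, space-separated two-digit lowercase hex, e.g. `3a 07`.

rsvd (2b) val=0 bits=0x0 at bit 6: 0x00
kind (4b) val=3 bits=0x3 at bit 2: 0x0c
id (2b) val=-2 bits=0x2 at bit 0: 0x0e
word = 0x0e → big-endian bytes:
  [0]=0x0e

0e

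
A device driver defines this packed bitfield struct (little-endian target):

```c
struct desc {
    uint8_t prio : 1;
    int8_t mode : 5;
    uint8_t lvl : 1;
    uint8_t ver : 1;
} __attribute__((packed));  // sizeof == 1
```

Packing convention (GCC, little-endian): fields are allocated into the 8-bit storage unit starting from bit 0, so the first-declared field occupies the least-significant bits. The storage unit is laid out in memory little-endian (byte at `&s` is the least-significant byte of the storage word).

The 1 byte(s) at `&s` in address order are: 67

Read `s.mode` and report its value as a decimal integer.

-13

[0]=0x67 (little-endian) → word 0x67
prio:1 @ bit 0 → (0x67>>0)&0x1 = 0x1
mode:5 @ bit 1 → (0x67>>1)&0x1f = 0x13  ←
lvl:1 @ bit 6 → (0x67>>6)&0x1 = 0x1
ver:1 @ bit 7 → (0x67>>7)&0x1 = 0x0
mode signed 5b, MSB=1: 19 - 32 = -13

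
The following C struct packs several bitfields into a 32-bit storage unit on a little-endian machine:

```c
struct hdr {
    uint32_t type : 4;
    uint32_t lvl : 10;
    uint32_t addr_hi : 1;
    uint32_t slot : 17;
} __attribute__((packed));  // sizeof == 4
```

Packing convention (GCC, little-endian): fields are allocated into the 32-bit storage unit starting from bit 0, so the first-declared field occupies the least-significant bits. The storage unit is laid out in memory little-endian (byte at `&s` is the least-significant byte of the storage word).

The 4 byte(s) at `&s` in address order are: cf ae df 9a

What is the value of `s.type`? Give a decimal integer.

15

[0]=0xcf [1]=0xae [2]=0xdf [3]=0x9a (little-endian) → word 0x9adfaecf
type [0+:4] = (word>>0) & 0xf = 15  ←
lvl [4+:10] = (word>>4) & 0x3ff = 748
addr_hi [14+:1] = (word>>14) & 0x1 = 0
slot [15+:17] = (word>>15) & 0x1ffff = 79295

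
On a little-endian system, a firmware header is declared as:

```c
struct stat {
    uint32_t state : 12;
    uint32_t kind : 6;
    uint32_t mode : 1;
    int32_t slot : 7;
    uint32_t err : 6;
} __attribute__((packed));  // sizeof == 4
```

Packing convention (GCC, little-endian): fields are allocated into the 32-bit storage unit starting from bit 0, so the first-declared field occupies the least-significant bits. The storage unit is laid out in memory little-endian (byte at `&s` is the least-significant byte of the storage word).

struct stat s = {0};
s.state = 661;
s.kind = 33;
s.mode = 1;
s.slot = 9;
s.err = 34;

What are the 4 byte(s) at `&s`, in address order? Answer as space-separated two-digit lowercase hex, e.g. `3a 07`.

[0+:12] state=661 & 0xfff = 0x295; word=0x00000295
[12+:6] kind=33 & 0x3f = 0x21; word=0x00021295
[18+:1] mode=1 & 0x1 = 0x1; word=0x00061295
[19+:7] slot=9 & 0x7f = 0x9; word=0x004e1295
[26+:6] err=34 & 0x3f = 0x22; word=0x884e1295
word = 0x884e1295 → little-endian bytes:
  [0]=0x95  [1]=0x12  [2]=0x4e  [3]=0x88

95 12 4e 88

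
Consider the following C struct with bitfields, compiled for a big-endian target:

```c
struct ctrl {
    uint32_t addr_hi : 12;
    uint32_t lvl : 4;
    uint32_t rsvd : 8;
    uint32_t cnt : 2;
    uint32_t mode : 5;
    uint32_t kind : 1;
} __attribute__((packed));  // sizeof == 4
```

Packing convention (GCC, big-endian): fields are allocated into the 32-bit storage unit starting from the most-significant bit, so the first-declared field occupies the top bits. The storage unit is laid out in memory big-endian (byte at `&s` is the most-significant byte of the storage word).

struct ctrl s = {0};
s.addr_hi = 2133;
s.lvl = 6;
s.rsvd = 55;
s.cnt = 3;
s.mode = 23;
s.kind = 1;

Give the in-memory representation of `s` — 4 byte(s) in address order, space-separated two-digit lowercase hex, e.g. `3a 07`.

85 56 37 ef

addr_hi:12 = 2133 → 0x855 << 20 → word 0x85500000
lvl:4 = 6 → 0x6 << 16 → word 0x85560000
rsvd:8 = 55 → 0x37 << 8 → word 0x85563700
cnt:2 = 3 → 0x3 << 6 → word 0x855637c0
mode:5 = 23 → 0x17 << 1 → word 0x855637ee
kind:1 = 1 → 0x1 << 0 → word 0x855637ef
word = 0x855637ef → big-endian bytes:
  [0]=0x85  [1]=0x56  [2]=0x37  [3]=0xef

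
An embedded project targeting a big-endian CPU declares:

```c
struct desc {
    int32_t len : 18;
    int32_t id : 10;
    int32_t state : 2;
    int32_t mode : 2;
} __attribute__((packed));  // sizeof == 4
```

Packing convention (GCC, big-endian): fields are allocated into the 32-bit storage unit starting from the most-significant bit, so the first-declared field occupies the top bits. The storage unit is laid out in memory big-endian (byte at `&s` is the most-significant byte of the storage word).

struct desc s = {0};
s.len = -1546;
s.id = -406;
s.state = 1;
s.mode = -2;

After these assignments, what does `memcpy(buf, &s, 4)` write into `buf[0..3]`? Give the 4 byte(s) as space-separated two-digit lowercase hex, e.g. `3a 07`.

fe 7d a6 a6

len (18b) val=-1546 bits=0x3f9f6 at bit 14: 0xfe7d8000
id (10b) val=-406 bits=0x26a at bit 4: 0xfe7da6a0
state (2b) val=1 bits=0x1 at bit 2: 0xfe7da6a4
mode (2b) val=-2 bits=0x2 at bit 0: 0xfe7da6a6
word = 0xfe7da6a6 → big-endian bytes:
  [0]=0xfe  [1]=0x7d  [2]=0xa6  [3]=0xa6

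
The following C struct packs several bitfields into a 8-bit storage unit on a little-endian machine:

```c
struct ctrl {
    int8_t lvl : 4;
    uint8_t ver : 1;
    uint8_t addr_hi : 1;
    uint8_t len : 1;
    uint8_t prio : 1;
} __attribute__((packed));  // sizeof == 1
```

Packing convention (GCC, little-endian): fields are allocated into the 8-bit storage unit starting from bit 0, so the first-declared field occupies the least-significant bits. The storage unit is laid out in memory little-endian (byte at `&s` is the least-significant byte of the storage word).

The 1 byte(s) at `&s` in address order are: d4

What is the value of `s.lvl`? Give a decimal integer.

[0]=0xd4 (little-endian) → word 0xd4
lvl:4 @ bit 0 → (0xd4>>0)&0xf = 0x4  ←
ver:1 @ bit 4 → (0xd4>>4)&0x1 = 0x1
addr_hi:1 @ bit 5 → (0xd4>>5)&0x1 = 0x0
len:1 @ bit 6 → (0xd4>>6)&0x1 = 0x1
prio:1 @ bit 7 → (0xd4>>7)&0x1 = 0x1
lvl signed 4b, MSB=0: value = 4

4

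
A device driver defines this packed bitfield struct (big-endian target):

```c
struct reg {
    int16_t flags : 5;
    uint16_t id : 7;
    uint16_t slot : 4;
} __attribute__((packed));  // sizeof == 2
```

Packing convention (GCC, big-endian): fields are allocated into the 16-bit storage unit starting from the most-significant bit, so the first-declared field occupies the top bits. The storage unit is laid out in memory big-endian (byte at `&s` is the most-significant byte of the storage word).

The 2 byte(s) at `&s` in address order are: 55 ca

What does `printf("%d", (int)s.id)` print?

[0]=0x55 [1]=0xca (big-endian) → word 0x55ca
flags:5 @ bit 11 → (0x55ca>>11)&0x1f = 0xa
id:7 @ bit 4 → (0x55ca>>4)&0x7f = 0x5c  ←
slot:4 @ bit 0 → (0x55ca>>0)&0xf = 0xa

92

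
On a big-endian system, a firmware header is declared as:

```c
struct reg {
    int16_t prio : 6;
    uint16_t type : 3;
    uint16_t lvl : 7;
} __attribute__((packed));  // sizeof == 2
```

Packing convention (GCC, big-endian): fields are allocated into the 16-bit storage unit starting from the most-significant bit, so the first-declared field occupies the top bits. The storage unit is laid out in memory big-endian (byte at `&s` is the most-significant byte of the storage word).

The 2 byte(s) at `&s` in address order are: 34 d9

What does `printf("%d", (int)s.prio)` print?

13

[0]=0x34 [1]=0xd9 (big-endian) → word 0x34d9
prio [10+:6] = (word>>10) & 0x3f = 13  ←
type [7+:3] = (word>>7) & 0x7 = 1
lvl [0+:7] = (word>>0) & 0x7f = 89
prio signed 6b, MSB=0: value = 13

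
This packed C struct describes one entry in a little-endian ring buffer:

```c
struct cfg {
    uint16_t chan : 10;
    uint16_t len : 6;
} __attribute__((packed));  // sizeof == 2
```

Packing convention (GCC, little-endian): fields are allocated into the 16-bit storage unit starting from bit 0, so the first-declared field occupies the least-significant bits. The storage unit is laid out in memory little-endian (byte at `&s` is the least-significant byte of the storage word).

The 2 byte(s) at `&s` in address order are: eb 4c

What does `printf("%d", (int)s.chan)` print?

[0]=0xeb [1]=0x4c (little-endian) → word 0x4ceb
chan:10 @ bit 0 → (0x4ceb>>0)&0x3ff = 0xeb  ←
len:6 @ bit 10 → (0x4ceb>>10)&0x3f = 0x13

235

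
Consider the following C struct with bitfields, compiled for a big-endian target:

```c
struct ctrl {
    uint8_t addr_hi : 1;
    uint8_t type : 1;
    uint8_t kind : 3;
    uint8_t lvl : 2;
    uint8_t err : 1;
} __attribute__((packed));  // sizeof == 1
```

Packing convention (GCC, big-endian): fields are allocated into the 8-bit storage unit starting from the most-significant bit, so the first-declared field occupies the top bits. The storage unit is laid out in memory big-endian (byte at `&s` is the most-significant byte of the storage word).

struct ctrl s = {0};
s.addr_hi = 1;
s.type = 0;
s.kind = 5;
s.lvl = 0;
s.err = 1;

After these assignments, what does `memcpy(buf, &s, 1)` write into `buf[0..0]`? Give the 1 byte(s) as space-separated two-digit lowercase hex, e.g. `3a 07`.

a9

[7+:1] addr_hi=1 & 0x1 = 0x1; word=0x80
[6+:1] type=0 & 0x1 = 0x0; word=0x80
[3+:3] kind=5 & 0x7 = 0x5; word=0xa8
[1+:2] lvl=0 & 0x3 = 0x0; word=0xa8
[0+:1] err=1 & 0x1 = 0x1; word=0xa9
word = 0xa9 → big-endian bytes:
  [0]=0xa9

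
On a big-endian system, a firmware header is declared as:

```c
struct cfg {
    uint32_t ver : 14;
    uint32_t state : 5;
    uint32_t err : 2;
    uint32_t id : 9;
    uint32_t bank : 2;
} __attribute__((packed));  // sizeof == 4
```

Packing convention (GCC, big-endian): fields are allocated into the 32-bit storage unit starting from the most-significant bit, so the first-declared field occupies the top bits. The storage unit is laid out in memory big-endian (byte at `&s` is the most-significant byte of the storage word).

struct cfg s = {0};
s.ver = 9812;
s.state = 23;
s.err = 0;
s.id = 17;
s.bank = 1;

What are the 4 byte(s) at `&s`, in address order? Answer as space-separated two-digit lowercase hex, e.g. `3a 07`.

ver (14b) val=9812 bits=0x2654 at bit 18: 0x99500000
state (5b) val=23 bits=0x17 at bit 13: 0x9952e000
err (2b) val=0 bits=0x0 at bit 11: 0x9952e000
id (9b) val=17 bits=0x11 at bit 2: 0x9952e044
bank (2b) val=1 bits=0x1 at bit 0: 0x9952e045
word = 0x9952e045 → big-endian bytes:
  [0]=0x99  [1]=0x52  [2]=0xe0  [3]=0x45

99 52 e0 45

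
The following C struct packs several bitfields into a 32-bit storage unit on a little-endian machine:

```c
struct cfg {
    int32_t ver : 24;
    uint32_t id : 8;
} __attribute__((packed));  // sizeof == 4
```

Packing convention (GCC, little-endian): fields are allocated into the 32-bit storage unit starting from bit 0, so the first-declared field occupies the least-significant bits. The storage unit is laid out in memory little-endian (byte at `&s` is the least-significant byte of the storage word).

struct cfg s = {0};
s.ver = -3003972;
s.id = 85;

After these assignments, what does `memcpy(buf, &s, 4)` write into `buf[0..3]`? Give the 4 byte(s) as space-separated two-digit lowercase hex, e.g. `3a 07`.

ver (24b) val=-3003972 bits=0xd229bc at bit 0: 0x00d229bc
id (8b) val=85 bits=0x55 at bit 24: 0x55d229bc
word = 0x55d229bc → little-endian bytes:
  [0]=0xbc  [1]=0x29  [2]=0xd2  [3]=0x55

bc 29 d2 55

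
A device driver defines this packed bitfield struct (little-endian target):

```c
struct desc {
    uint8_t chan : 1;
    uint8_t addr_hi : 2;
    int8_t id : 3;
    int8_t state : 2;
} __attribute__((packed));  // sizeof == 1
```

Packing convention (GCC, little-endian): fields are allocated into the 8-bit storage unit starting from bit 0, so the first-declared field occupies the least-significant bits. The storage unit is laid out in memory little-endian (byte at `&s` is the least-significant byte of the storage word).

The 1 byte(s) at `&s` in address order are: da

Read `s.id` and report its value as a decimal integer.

[0]=0xda (little-endian) → word 0xda
chan:1 @ bit 0 → (0xda>>0)&0x1 = 0x0
addr_hi:2 @ bit 1 → (0xda>>1)&0x3 = 0x1
id:3 @ bit 3 → (0xda>>3)&0x7 = 0x3  ←
state:2 @ bit 6 → (0xda>>6)&0x3 = 0x3
id signed 3b, MSB=0: value = 3

3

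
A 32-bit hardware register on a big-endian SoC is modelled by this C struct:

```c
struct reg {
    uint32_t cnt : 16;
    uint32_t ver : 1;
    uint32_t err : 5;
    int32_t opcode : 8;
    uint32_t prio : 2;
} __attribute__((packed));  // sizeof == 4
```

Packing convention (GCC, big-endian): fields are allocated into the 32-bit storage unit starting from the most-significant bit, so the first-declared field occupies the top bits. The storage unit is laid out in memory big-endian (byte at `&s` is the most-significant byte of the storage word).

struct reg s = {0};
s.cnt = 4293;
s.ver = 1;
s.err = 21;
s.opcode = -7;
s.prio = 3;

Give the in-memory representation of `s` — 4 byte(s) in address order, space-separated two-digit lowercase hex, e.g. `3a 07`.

cnt (16b) val=4293 bits=0x10c5 at bit 16: 0x10c50000
ver (1b) val=1 bits=0x1 at bit 15: 0x10c58000
err (5b) val=21 bits=0x15 at bit 10: 0x10c5d400
opcode (8b) val=-7 bits=0xf9 at bit 2: 0x10c5d7e4
prio (2b) val=3 bits=0x3 at bit 0: 0x10c5d7e7
word = 0x10c5d7e7 → big-endian bytes:
  [0]=0x10  [1]=0xc5  [2]=0xd7  [3]=0xe7

10 c5 d7 e7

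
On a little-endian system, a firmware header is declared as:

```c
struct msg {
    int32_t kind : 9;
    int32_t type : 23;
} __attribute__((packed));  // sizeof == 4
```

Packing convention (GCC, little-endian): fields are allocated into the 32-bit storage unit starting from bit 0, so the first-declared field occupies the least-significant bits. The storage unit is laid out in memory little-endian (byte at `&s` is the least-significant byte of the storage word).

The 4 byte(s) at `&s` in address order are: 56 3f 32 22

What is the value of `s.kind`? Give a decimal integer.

[0]=0x56 [1]=0x3f [2]=0x32 [3]=0x22 (little-endian) → word 0x22323f56
kind [0+:9] = (word>>0) & 0x1ff = 342  ←
type [9+:23] = (word>>9) & 0x7fffff = 1120543
kind signed 9b, MSB=1: 342 - 512 = -170

-170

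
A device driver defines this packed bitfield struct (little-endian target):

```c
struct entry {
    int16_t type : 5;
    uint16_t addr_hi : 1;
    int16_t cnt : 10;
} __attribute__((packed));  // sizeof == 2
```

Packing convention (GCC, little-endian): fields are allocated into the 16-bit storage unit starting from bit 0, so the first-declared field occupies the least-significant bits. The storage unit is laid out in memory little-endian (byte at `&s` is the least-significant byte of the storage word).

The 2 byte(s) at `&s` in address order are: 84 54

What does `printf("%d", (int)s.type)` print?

4

[0]=0x84 [1]=0x54 (little-endian) → word 0x5484
type [0+:5] = (word>>0) & 0x1f = 4  ←
addr_hi [5+:1] = (word>>5) & 0x1 = 0
cnt [6+:10] = (word>>6) & 0x3ff = 338
type signed 5b, MSB=0: value = 4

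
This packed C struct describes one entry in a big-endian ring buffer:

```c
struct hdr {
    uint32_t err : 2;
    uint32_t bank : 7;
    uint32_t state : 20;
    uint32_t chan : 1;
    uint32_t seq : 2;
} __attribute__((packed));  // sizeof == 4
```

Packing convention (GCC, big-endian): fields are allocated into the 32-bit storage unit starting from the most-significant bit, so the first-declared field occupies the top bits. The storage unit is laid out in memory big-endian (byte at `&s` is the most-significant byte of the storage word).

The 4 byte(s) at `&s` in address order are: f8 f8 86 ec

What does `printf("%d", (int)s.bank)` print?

[0]=0xf8 [1]=0xf8 [2]=0x86 [3]=0xec (big-endian) → word 0xf8f886ec
err:2 @ bit 30 → (0xf8f886ec>>30)&0x3 = 0x3
bank:7 @ bit 23 → (0xf8f886ec>>23)&0x7f = 0x71  ←
state:20 @ bit 3 → (0xf8f886ec>>3)&0xfffff = 0xf10dd
chan:1 @ bit 2 → (0xf8f886ec>>2)&0x1 = 0x1
seq:2 @ bit 0 → (0xf8f886ec>>0)&0x3 = 0x0

113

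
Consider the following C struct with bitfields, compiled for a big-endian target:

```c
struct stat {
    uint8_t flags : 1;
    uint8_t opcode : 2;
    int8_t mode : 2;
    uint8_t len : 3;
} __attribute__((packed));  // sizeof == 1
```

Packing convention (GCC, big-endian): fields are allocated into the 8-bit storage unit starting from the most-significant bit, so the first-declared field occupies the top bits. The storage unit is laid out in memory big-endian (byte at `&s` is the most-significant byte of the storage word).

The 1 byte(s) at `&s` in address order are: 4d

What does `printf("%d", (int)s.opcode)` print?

2

[0]=0x4d (big-endian) → word 0x4d
flags:1 @ bit 7 → (0x4d>>7)&0x1 = 0x0
opcode:2 @ bit 5 → (0x4d>>5)&0x3 = 0x2  ←
mode:2 @ bit 3 → (0x4d>>3)&0x3 = 0x1
len:3 @ bit 0 → (0x4d>>0)&0x7 = 0x5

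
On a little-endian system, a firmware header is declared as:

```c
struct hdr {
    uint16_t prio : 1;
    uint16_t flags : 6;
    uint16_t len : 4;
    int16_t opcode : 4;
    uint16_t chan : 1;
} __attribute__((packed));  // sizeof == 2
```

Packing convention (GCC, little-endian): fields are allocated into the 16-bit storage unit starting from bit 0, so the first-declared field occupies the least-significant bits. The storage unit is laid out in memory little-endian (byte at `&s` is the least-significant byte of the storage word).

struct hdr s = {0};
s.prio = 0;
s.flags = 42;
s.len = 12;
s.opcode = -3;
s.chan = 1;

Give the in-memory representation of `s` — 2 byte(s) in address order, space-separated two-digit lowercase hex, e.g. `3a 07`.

54 ee

prio:1 = 0 → 0x0 << 0 → word 0x0000
flags:6 = 42 → 0x2a << 1 → word 0x0054
len:4 = 12 → 0xc << 7 → word 0x0654
opcode:4 = -3 → 0xd << 11 → word 0x6e54
chan:1 = 1 → 0x1 << 15 → word 0xee54
word = 0xee54 → little-endian bytes:
  [0]=0x54  [1]=0xee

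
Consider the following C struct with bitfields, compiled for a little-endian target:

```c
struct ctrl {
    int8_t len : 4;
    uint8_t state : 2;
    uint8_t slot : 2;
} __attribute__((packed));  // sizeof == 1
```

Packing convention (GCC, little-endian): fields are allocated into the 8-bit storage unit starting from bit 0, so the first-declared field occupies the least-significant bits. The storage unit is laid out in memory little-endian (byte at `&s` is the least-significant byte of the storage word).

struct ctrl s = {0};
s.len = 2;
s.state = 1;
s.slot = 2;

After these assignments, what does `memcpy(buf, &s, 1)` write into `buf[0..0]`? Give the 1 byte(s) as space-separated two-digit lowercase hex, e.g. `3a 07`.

92

len:4 = 2 → 0x2 << 0 → word 0x02
state:2 = 1 → 0x1 << 4 → word 0x12
slot:2 = 2 → 0x2 << 6 → word 0x92
word = 0x92 → little-endian bytes:
  [0]=0x92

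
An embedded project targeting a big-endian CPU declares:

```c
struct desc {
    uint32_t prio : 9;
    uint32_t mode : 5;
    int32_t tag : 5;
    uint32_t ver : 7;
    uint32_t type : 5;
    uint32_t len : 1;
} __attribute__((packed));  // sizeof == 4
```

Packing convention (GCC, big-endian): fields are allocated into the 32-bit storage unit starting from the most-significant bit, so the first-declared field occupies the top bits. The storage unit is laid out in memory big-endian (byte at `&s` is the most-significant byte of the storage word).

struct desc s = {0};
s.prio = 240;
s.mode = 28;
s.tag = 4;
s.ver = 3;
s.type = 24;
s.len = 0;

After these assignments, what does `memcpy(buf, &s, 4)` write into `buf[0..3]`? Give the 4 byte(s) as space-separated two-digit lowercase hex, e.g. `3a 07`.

78 70 80 f0

prio:9 = 240 → 0xf0 << 23 → word 0x78000000
mode:5 = 28 → 0x1c << 18 → word 0x78700000
tag:5 = 4 → 0x4 << 13 → word 0x78708000
ver:7 = 3 → 0x3 << 6 → word 0x787080c0
type:5 = 24 → 0x18 << 1 → word 0x787080f0
len:1 = 0 → 0x0 << 0 → word 0x787080f0
word = 0x787080f0 → big-endian bytes:
  [0]=0x78  [1]=0x70  [2]=0x80  [3]=0xf0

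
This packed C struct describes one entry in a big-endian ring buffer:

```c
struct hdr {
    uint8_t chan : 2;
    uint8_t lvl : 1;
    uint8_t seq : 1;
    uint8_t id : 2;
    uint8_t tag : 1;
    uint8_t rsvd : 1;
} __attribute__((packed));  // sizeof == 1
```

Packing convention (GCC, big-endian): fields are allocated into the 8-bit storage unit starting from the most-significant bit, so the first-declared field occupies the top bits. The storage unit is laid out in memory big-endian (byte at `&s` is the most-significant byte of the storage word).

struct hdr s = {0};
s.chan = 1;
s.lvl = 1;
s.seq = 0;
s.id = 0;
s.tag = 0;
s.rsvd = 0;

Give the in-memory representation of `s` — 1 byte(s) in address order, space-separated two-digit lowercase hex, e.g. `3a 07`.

60

chan (2b) val=1 bits=0x1 at bit 6: 0x40
lvl (1b) val=1 bits=0x1 at bit 5: 0x60
seq (1b) val=0 bits=0x0 at bit 4: 0x60
id (2b) val=0 bits=0x0 at bit 2: 0x60
tag (1b) val=0 bits=0x0 at bit 1: 0x60
rsvd (1b) val=0 bits=0x0 at bit 0: 0x60
word = 0x60 → big-endian bytes:
  [0]=0x60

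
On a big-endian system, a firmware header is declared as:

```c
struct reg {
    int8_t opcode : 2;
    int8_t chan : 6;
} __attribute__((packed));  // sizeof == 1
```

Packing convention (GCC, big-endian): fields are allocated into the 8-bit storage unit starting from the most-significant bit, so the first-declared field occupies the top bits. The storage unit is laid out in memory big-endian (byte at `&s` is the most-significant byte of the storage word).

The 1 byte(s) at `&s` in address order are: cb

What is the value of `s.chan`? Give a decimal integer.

11

[0]=0xcb (big-endian) → word 0xcb
opcode [6+:2] = (word>>6) & 0x3 = 3
chan [0+:6] = (word>>0) & 0x3f = 11  ←
chan signed 6b, MSB=0: value = 11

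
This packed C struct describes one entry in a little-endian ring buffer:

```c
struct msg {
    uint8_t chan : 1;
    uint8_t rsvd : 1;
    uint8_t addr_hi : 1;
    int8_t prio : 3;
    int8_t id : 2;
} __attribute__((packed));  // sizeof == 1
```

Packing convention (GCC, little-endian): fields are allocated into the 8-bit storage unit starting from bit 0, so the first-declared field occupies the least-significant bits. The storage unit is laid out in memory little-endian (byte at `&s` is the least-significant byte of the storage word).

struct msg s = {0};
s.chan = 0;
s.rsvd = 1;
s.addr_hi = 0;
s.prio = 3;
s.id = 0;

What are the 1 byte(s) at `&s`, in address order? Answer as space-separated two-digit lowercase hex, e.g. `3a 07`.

chan:1 = 0 → 0x0 << 0 → word 0x00
rsvd:1 = 1 → 0x1 << 1 → word 0x02
addr_hi:1 = 0 → 0x0 << 2 → word 0x02
prio:3 = 3 → 0x3 << 3 → word 0x1a
id:2 = 0 → 0x0 << 6 → word 0x1a
word = 0x1a → little-endian bytes:
  [0]=0x1a

1a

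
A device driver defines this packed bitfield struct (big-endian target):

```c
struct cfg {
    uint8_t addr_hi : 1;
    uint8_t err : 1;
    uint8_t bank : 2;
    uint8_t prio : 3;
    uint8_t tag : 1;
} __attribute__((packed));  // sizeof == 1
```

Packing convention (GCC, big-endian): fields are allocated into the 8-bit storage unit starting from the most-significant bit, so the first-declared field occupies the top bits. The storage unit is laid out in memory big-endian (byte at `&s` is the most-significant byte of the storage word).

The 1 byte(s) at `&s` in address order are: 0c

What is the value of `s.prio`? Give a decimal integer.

6

[0]=0x0c (big-endian) → word 0x0c
addr_hi [7+:1] = (word>>7) & 0x1 = 0
err [6+:1] = (word>>6) & 0x1 = 0
bank [4+:2] = (word>>4) & 0x3 = 0
prio [1+:3] = (word>>1) & 0x7 = 6  ←
tag [0+:1] = (word>>0) & 0x1 = 0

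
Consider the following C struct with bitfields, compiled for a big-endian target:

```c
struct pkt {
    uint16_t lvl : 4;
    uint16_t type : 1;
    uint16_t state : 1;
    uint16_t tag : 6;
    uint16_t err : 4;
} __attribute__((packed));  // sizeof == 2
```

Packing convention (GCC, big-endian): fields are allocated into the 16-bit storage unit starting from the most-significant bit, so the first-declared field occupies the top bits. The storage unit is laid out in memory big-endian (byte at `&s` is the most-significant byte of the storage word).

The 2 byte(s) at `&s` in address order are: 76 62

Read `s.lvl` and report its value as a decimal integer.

7

[0]=0x76 [1]=0x62 (big-endian) → word 0x7662
lvl [12+:4] = (word>>12) & 0xf = 7  ←
type [11+:1] = (word>>11) & 0x1 = 0
state [10+:1] = (word>>10) & 0x1 = 1
tag [4+:6] = (word>>4) & 0x3f = 38
err [0+:4] = (word>>0) & 0xf = 2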